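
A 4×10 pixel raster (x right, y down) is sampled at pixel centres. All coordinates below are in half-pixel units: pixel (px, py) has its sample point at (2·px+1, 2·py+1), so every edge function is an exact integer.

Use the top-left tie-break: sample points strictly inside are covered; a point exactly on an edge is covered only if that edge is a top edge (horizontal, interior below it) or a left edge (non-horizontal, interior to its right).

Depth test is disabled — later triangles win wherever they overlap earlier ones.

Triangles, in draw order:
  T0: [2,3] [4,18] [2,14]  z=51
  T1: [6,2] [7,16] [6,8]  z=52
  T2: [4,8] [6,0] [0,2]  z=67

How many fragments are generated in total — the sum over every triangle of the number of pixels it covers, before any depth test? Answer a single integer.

T0:
  2·area = 22
  edge (2, 3)→(4, 18): d=(2,15) right/bottom  bias=-1
  edge (4, 18)→(2, 14): d=(-2,-4) top-left  bias=+0
  edge (2, 14)→(2, 3): d=(0,-11) top-left  bias=+0
    (1,5)@(3, 11): e=[1,10,11] → █
    (2,5)@(5, 11): e=[-29,18,33] → ·
    (1,6)@(3, 13): e=[5,6,11] → █
    (2,6)@(5, 13): e=[-25,14,33] → ·
    (1,7)@(3, 15): e=[9,2,11] → █
    (2,7)@(5, 15): e=[-21,10,33] → ·
    (1,8)@(3, 17): e=[13,-2,11] → ·
  covered (3 px):
    · · · ·
    · · · ·
    · · · ·
    · · · ·
    · · · ·
    · █ · ·
    · █ · ·
    · █ · ·
    · · · ·
    · · · ·
T1:
  2·area = 6
  edge (6, 2)→(7, 16): d=(1,14) right/bottom  bias=-1
  edge (7, 16)→(6, 8): d=(-1,-8) top-left  bias=+0
  edge (6, 8)→(6, 2): d=(0,-6) top-left  bias=+0
  covered (0 px):
    · · · ·
    · · · ·
    · · · ·
    · · · ·
    · · · ·
    · · · ·
    · · · ·
    · · · ·
    · · · ·
    · · · ·
T2:
  2·area = 44  (B↔C swapped to make it positive)
  edge (4, 8)→(0, 2): d=(-4,-6) top-left  bias=+0
  edge (0, 2)→(6, 0): d=(6,-2) top-left  bias=+0
  edge (6, 0)→(4, 8): d=(-2,8) right/bottom  bias=-1
    (1,0)@(3, 1): e=[22,0,22] → █  [on edge]
    (2,0)@(5, 1): e=[34,4,6] → █
    (3,0)@(7, 1): e=[46,8,-10] → ·
    (0,1)@(1, 3): e=[2,8,34] → █
    (3,1)@(7, 3): e=[38,20,-14] → ·
    (0,2)@(1, 5): e=[-6,20,30] → ·
    (1,2)@(3, 5): e=[6,24,14] → █
    (2,2)@(5, 5): e=[18,28,-2] → ·
    (1,3)@(3, 7): e=[-2,36,10] → ·
  covered (6 px):
    · █ █ ·
    █ █ █ ·
    · █ · ·
    · · · ·
    · · · ·
    · · · ·
    · · · ·
    · · · ·
    · · · ·
    · · · ·

Final: 9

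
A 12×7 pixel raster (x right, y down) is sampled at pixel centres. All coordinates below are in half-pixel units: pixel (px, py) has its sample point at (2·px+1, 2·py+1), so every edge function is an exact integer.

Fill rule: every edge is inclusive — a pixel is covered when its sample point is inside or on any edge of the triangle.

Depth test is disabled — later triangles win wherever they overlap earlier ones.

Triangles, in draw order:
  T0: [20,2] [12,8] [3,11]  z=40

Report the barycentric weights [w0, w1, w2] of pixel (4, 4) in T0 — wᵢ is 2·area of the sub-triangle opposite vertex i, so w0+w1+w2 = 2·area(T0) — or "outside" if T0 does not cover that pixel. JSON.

T0:
  2·area = 30
  edge (20, 2)→(12, 8): d=(-8,6) inclusive
  edge (12, 8)→(3, 11): d=(-9,3) inclusive
  edge (3, 11)→(20, 2): d=(17,-9) inclusive
    (7,2)@(15, 5): e=[6,18,6] → █
    (8,2)@(17, 5): e=[-6,12,24] → ·
    (10,2)@(21, 5): e=[-30,0,60] → ·  [on edge]
    (5,3)@(11, 7): e=[14,12,4] → █
    (6,3)@(13, 7): e=[2,6,22] → █
    (7,3)@(15, 7): e=[-10,0,40] → ·  [on edge]
    (3,4)@(7, 9): e=[22,6,2] → █
    (4,4)@(9, 9): e=[10,0,20] → █  [on edge]
    (5,4)@(11, 9): e=[-2,-6,38] → ·
    (6,4)@(13, 9): e=[-14,-12,56] → ·
    (1,5)@(3, 11): e=[30,0,0] → █  [on edge]
    (2,5)@(5, 11): e=[18,-6,18] → ·
  covered (6 px):
    · · · · · · · · · · · ·
    · · · · · · · · · · · ·
    · · · · · · · █ · · · ·
    · · · · · █ █ · · · · ·
    · · · █ █ · · · · · · ·
    · █ · · · · · · · · · ·
    · · · · · · · · · · · ·

Answer: [0,20,10]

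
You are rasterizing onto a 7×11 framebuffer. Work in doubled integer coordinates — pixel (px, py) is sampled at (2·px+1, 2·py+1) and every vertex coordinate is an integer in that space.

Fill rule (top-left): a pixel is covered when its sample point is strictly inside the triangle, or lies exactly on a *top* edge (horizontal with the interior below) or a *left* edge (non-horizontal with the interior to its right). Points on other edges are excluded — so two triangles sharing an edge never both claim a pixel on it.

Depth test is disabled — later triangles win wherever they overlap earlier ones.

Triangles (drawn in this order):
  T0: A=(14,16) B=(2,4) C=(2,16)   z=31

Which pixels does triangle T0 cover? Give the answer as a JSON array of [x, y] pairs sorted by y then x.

T0:
  2·area = 144  (B↔C swapped to make it positive)
  edge (14, 16)→(2, 16): d=(-12,0) right/bottom  bias=-1
  edge (2, 16)→(2, 4): d=(0,-12) top-left  bias=+0
  edge (2, 4)→(14, 16): d=(12,12) right/bottom  bias=-1
    (0,1)@(1, 3): e=[156,-12,0] → .  [on edge]
    (1,2)@(3, 5): e=[132,12,0] → .  [on edge]
    (1,3)@(3, 7): e=[108,12,24] → X
    (2,3)@(5, 7): e=[108,36,0] → .  [on edge]
    (1,4)@(3, 9): e=[84,12,48] → X
    (2,4)@(5, 9): e=[84,36,24] → X
    (3,4)@(7, 9): e=[84,60,0] → .  [on edge]
    (1,5)@(3, 11): e=[60,12,72] → X
    (3,5)@(7, 11): e=[60,60,24] → X
    (4,5)@(9, 11): e=[60,84,0] → .  [on edge]
    (1,6)@(3, 13): e=[36,12,96] → X
    (4,6)@(9, 13): e=[36,84,24] → X
    (5,6)@(11, 13): e=[36,108,0] → .  [on edge]
    (6,7)@(13, 15): e=[12,132,0] → .  [on edge]
  covered (15 px):
    . . . . . . .
    . . . . . . .
    . . . . . . .
    . X . . . . .
    . X X . . . .
    . X X X . . .
    . X X X X . .
    . X X X X X .
    . . . . . . .
    . . . . . . .
    . . . . . . .

Result: [[1,3],[1,4],[2,4],[1,5],[2,5],[3,5],[1,6],[2,6],[3,6],[4,6],[1,7],[2,7],[3,7],[4,7],[5,7]]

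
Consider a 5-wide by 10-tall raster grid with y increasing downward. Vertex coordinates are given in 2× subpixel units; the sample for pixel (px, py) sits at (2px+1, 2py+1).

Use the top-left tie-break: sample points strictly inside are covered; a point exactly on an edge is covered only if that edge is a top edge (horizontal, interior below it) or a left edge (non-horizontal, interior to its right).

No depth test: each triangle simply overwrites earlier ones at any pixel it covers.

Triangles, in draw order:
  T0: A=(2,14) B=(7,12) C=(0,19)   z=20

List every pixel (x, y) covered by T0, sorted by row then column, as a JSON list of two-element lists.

T0:
  2·area = 21
  edge (2, 14)→(7, 12): d=(5,-2) top-left  bias=+0
  edge (7, 12)→(0, 19): d=(-7,7) right/bottom  bias=-1
  edge (0, 19)→(2, 14): d=(2,-5) top-left  bias=+0
    (2,6)@(5, 13): e=[1,7,13] → X
    (3,6)@(7, 13): e=[5,-7,23] → .
    (1,7)@(3, 15): e=[7,7,7] → X
    (2,7)@(5, 15): e=[11,-7,17] → .
    (0,8)@(1, 17): e=[13,7,1] → X
    (1,8)@(3, 17): e=[17,-7,11] → .
    (0,9)@(1, 19): e=[23,-7,5] → .
  covered (3 px):
    . . . . .
    . . . . .
    . . . . .
    . . . . .
    . . . . .
    . . . . .
    . . X . .
    . X . . .
    X . . . .
    . . . . .

Answer: [[2,6],[1,7],[0,8]]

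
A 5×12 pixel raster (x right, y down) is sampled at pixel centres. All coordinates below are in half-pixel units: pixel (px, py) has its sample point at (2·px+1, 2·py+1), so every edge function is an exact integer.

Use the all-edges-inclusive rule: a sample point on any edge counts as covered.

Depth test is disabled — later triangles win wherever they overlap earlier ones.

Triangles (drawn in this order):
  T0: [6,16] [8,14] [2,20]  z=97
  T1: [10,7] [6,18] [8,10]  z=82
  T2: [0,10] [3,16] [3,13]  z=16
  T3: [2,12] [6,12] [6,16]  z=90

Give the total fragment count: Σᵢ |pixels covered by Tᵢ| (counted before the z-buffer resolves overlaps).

T0:
  degenerate (2·area = 0) — covers nothing
T1:
  2·area = 10
  edge (10, 7)→(6, 18): d=(-4,11) inclusive
  edge (6, 18)→(8, 10): d=(2,-8) inclusive
  edge (8, 10)→(10, 7): d=(2,-3) inclusive
    (4,4)@(9, 9): e=[3,6,1] → █
    (4,5)@(9, 11): e=[-5,10,5] → ·
    (3,7)@(7, 15): e=[1,2,7] → █
    (4,7)@(9, 15): e=[-21,18,13] → ·
    (3,8)@(7, 17): e=[-7,6,11] → ·
  covered (2 px):
    · · · · ·
    · · · · ·
    · · · · ·
    · · · · ·
    · · · · █
    · · · · ·
    · · · · ·
    · · · █ ·
    · · · · ·
    · · · · ·
    · · · · ·
    · · · · ·
T2:
  2·area = 9  (B↔C swapped to make it positive)
  edge (0, 10)→(3, 13): d=(3,3) inclusive
  edge (3, 13)→(3, 16): d=(0,3) inclusive
  edge (3, 16)→(0, 10): d=(-3,-6) inclusive
    (1,0)@(3, 1): e=[-36,0,45] → ·  [on edge]
    (1,1)@(3, 3): e=[-30,0,39] → ·  [on edge]
    (1,2)@(3, 5): e=[-24,0,33] → ·  [on edge]
    (1,3)@(3, 7): e=[-18,0,27] → ·  [on edge]
    (1,4)@(3, 9): e=[-12,0,21] → ·  [on edge]
    (0,5)@(1, 11): e=[0,6,3] → █  [on edge]
    (1,5)@(3, 11): e=[-6,0,15] → ·  [on edge]
    (0,6)@(1, 13): e=[6,6,-3] → ·
    (1,6)@(3, 13): e=[0,0,9] → █  [on edge]
    (2,6)@(5, 13): e=[-6,-6,21] → ·
    (1,7)@(3, 15): e=[6,0,3] → █  [on edge]
    (2,7)@(5, 15): e=[0,-6,15] → ·  [on edge]
    (1,8)@(3, 17): e=[12,0,-3] → ·  [on edge]
    (3,8)@(7, 17): e=[0,-12,21] → ·  [on edge]
    (1,9)@(3, 19): e=[18,0,-9] → ·  [on edge]
    (4,9)@(9, 19): e=[0,-18,27] → ·  [on edge]
    (1,10)@(3, 21): e=[24,0,-15] → ·  [on edge]
    (1,11)@(3, 23): e=[30,0,-21] → ·  [on edge]
  covered (3 px):
    · · · · ·
    · · · · ·
    · · · · ·
    · · · · ·
    · · · · ·
    █ · · · ·
    · █ · · ·
    · █ · · ·
    · · · · ·
    · · · · ·
    · · · · ·
    · · · · ·
T3:
  2·area = 16
  edge (2, 12)→(6, 12): d=(4,0) inclusive
  edge (6, 12)→(6, 16): d=(0,4) inclusive
  edge (6, 16)→(2, 12): d=(-4,-4) inclusive
    (0,5)@(1, 11): e=[-4,20,0] → ·  [on edge]
    (1,6)@(3, 13): e=[4,12,0] → █  [on edge]
    (2,6)@(5, 13): e=[4,4,8] → █
    (3,6)@(7, 13): e=[4,-4,16] → ·
    (1,7)@(3, 15): e=[12,12,-8] → ·
    (2,7)@(5, 15): e=[12,4,0] → █  [on edge]
    (3,7)@(7, 15): e=[12,-4,8] → ·
    (2,8)@(5, 17): e=[20,4,-8] → ·
    (3,8)@(7, 17): e=[20,-4,0] → ·  [on edge]
    (4,9)@(9, 19): e=[28,-12,0] → ·  [on edge]
  covered (3 px):
    · · · · ·
    · · · · ·
    · · · · ·
    · · · · ·
    · · · · ·
    · · · · ·
    · █ █ · ·
    · · █ · ·
    · · · · ·
    · · · · ·
    · · · · ·
    · · · · ·

Final: 8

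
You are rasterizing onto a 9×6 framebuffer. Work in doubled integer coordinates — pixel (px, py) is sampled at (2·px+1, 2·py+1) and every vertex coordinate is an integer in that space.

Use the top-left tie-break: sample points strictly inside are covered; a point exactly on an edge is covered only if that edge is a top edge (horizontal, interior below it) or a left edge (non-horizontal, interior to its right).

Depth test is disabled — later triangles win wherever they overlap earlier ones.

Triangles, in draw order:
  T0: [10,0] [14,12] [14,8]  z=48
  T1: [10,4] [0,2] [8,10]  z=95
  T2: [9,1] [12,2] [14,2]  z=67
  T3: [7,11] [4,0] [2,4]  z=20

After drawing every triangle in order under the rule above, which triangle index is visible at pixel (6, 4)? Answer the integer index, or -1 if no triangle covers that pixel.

T0:
  2·area = 16  (B↔C swapped to make it positive)
  edge (10, 0)→(14, 8): d=(4,8) right/bottom  bias=-1
  edge (14, 8)→(14, 12): d=(0,4) right/bottom  bias=-1
  edge (14, 12)→(10, 0): d=(-4,-12) top-left  bias=+0
    (5,1)@(11, 3): e=[4,12,0] → X  [on edge]
    (6,1)@(13, 3): e=[-12,4,24] → .
    (5,2)@(11, 5): e=[12,12,-8] → .
    (6,3)@(13, 7): e=[4,4,8] → X
    (7,3)@(15, 7): e=[-12,-4,32] → .
    (6,4)@(13, 9): e=[12,4,0] → X  [on edge]
    (7,4)@(15, 9): e=[-4,-4,24] → .
    (6,5)@(13, 11): e=[20,4,-8] → .
  covered (3 px):
    . . . . . . . . .
    . . . . . X . . .
    . . . . . . . . .
    . . . . . . X . .
    . . . . . . X . .
    . . . . . . . . .
T1:
  2·area = 64  (B↔C swapped to make it positive)
  edge (10, 4)→(8, 10): d=(-2,6) right/bottom  bias=-1
  edge (8, 10)→(0, 2): d=(-8,-8) top-left  bias=+0
  edge (0, 2)→(10, 4): d=(10,2) right/bottom  bias=-1
    (5,0)@(11, 1): e=[0,96,-32] → .  [on edge]
    (0,1)@(1, 3): e=[56,0,8] → X  [on edge]
    (1,1)@(3, 3): e=[44,16,4] → X
    (2,1)@(5, 3): e=[32,32,0] → .  [on edge]
    (0,2)@(1, 5): e=[52,-16,28] → .
    (1,2)@(3, 5): e=[40,0,24] → X  [on edge]
    (2,2)@(5, 5): e=[28,16,20] → X
    (3,2)@(7, 5): e=[16,32,16] → X
    (4,2)@(9, 5): e=[4,48,12] → X
    (5,2)@(11, 5): e=[-8,64,8] → .
    (7,2)@(15, 5): e=[-32,96,0] → .  [on edge]
    (1,3)@(3, 7): e=[36,-16,44] → .
    (2,3)@(5, 7): e=[24,0,40] → X  [on edge]
    (4,3)@(9, 7): e=[0,32,32] → .  [on edge]
    (3,4)@(7, 9): e=[8,0,56] → X  [on edge]
    (4,5)@(9, 11): e=[-8,0,72] → .  [on edge]
  covered (9 px):
    . . . . . . . . .
    X X . . . . . . .
    . X X X X . . . .
    . . X X . . . . .
    . . . X . . . . .
    . . . . . . . . .
T2:
  2·area = 2  (B↔C swapped to make it positive)
  edge (9, 1)→(14, 2): d=(5,1) right/bottom  bias=-1
  edge (14, 2)→(12, 2): d=(-2,0) right/bottom  bias=-1
  edge (12, 2)→(9, 1): d=(-3,-1) top-left  bias=+0
    (4,0)@(9, 1): e=[0,2,0] → .  [on edge]
    (7,1)@(15, 3): e=[4,-2,0] → .  [on edge]
  covered (0 px):
    . . . . . . . . .
    . . . . . . . . .
    . . . . . . . . .
    . . . . . . . . .
    . . . . . . . . .
    . . . . . . . . .
T3:
  2·area = 34  (B↔C swapped to make it positive)
  edge (7, 11)→(2, 4): d=(-5,-7) top-left  bias=+0
  edge (2, 4)→(4, 0): d=(2,-4) top-left  bias=+0
  edge (4, 0)→(7, 11): d=(3,11) right/bottom  bias=-1
    (1,1)@(3, 3): e=[12,2,20] → X
    (2,1)@(5, 3): e=[26,10,-2] → .
    (1,2)@(3, 5): e=[2,6,26] → X
    (2,2)@(5, 5): e=[16,14,4] → X
    (3,2)@(7, 5): e=[30,22,-18] → .
    (1,3)@(3, 7): e=[-8,10,32] → .
    (2,3)@(5, 7): e=[6,18,10] → X
    (3,3)@(7, 7): e=[20,26,-12] → .
    (2,4)@(5, 9): e=[-4,22,16] → .
    (3,5)@(7, 11): e=[0,34,0] → .  [on edge]
  covered (4 px):
    . . . . . . . . .
    . X . . . . . . .
    . X X . . . . . .
    . . X . . . . . .
    . . . . . . . . .
    . . . . . . . . .

Z-buffer (winner per pixel, '.' = empty):
  . . . . . . . . .
  1 3 . . . 0 . . .
  . 3 3 1 1 . . . .
  . . 3 1 . . 0 . .
  . . . 1 . . 0 . .
  . . . . . . . . .

Answer: 0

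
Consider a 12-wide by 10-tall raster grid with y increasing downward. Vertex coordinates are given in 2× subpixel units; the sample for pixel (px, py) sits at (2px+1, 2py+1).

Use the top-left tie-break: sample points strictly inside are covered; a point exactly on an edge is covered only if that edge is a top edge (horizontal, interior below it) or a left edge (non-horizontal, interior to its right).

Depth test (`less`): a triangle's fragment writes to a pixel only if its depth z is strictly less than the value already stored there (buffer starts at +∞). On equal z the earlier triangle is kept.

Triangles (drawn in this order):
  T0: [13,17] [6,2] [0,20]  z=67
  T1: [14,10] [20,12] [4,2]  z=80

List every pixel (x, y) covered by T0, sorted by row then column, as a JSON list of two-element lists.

T0:
  2·area = 216  (B↔C swapped to make it positive)
  edge (13, 17)→(0, 20): d=(-13,3) right/bottom  bias=-1
  edge (0, 20)→(6, 2): d=(6,-18) top-left  bias=+0
  edge (6, 2)→(13, 17): d=(7,15) right/bottom  bias=-1
    (2,2)@(5, 5): e=[180,0,36] → #  [on edge]
    (3,2)@(7, 5): e=[174,36,6] → #
    (4,2)@(9, 5): e=[168,72,-24] → ·
    (2,3)@(5, 7): e=[154,12,50] → #
    (4,3)@(9, 7): e=[142,84,-10] → ·
    (2,4)@(5, 9): e=[128,24,64] → #
    (4,4)@(9, 9): e=[116,96,4] → #
    (5,4)@(11, 9): e=[110,132,-26] → ·
    (1,5)@(3, 11): e=[108,0,108] → #  [on edge]
    (5,5)@(11, 11): e=[84,144,-12] → ·
    (1,6)@(3, 13): e=[82,12,122] → #
    (5,6)@(11, 13): e=[58,156,2] → #
    (0,8)@(1, 17): e=[36,0,180] → #  [on edge]
    (6,8)@(13, 17): e=[0,216,0] → ·  [on edge]
  covered (29 px):
    · · · · · · · · · · · ·
    · · · · · · · · · · · ·
    · · # # · · · · · · · ·
    · · # # · · · · · · · ·
    · · # # # · · · · · · ·
    · # # # # · · · · · · ·
    · # # # # # · · · · · ·
    · # # # # # · · · · · ·
    # # # # # # · · · · · ·
    # # · · · · · · · · · ·
T1:
  2·area = 28  (B↔C swapped to make it positive)
  edge (14, 10)→(4, 2): d=(-10,-8) top-left  bias=+0
  edge (4, 2)→(20, 12): d=(16,10) right/bottom  bias=-1
  edge (20, 12)→(14, 10): d=(-6,-2) top-left  bias=+0
    (2,3)@(5, 7): e=[-42,70,0] → ·  [on edge]
    (5,3)@(11, 7): e=[6,10,12] → #
    (6,3)@(13, 7): e=[22,-10,16] → ·
    (5,4)@(11, 9): e=[-14,42,0] → ·  [on edge]
    (6,4)@(13, 9): e=[2,22,4] → #
    (7,4)@(15, 9): e=[18,2,8] → #
    (8,4)@(17, 9): e=[34,-18,12] → ·
    (6,5)@(13, 11): e=[-18,54,-8] → ·
    (7,5)@(15, 11): e=[-2,34,-4] → ·
    (8,5)@(17, 11): e=[14,14,0] → #  [on edge]
    (9,5)@(19, 11): e=[30,-6,4] → ·
    (8,6)@(17, 13): e=[-6,46,-12] → ·
    (11,6)@(23, 13): e=[42,-14,0] → ·  [on edge]
  covered (4 px):
    · · · · · · · · · · · ·
    · · · · · · · · · · · ·
    · · · · · · · · · · · ·
    · · · · · # · · · · · ·
    · · · · · · # # · · · ·
    · · · · · · · · # · · ·
    · · · · · · · · · · · ·
    · · · · · · · · · · · ·
    · · · · · · · · · · · ·
    · · · · · · · · · · · ·

Answer: [[2,2],[3,2],[2,3],[3,3],[2,4],[3,4],[4,4],[1,5],[2,5],[3,5],[4,5],[1,6],[2,6],[3,6],[4,6],[5,6],[1,7],[2,7],[3,7],[4,7],[5,7],[0,8],[1,8],[2,8],[3,8],[4,8],[5,8],[0,9],[1,9]]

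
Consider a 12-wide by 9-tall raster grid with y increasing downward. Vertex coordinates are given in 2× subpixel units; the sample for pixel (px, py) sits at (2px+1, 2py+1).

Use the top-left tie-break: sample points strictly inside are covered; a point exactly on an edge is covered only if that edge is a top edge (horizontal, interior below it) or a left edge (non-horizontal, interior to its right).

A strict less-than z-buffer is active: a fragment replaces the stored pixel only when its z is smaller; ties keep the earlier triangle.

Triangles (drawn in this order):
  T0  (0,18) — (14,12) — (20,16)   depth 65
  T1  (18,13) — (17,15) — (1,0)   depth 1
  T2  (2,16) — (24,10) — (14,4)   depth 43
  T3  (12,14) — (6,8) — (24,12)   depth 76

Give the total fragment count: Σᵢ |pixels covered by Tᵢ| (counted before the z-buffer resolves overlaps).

T0:
  2·area = 92
  edge (0, 18)→(14, 12): d=(14,-6) top-left  bias=+0
  edge (14, 12)→(20, 16): d=(6,4) right/bottom  bias=-1
  edge (20, 16)→(0, 18): d=(-20,2) right/bottom  bias=-1
    (10,4)@(21, 9): e=[0,-46,138] → .  [on edge]
    (6,6)@(13, 13): e=[8,10,74] → X
    (7,6)@(15, 13): e=[20,2,70] → X
    (8,6)@(17, 13): e=[32,-6,66] → .
    (3,7)@(7, 15): e=[0,46,46] → X  [on edge]
    (4,7)@(9, 15): e=[12,38,42] → X
    (5,7)@(11, 15): e=[24,30,38] → X
    (8,7)@(17, 15): e=[60,6,26] → X
    (9,7)@(19, 15): e=[72,-2,22] → .
    (1,8)@(3, 17): e=[4,74,14] → X
    (2,8)@(5, 17): e=[16,66,10] → X
    (5,8)@(11, 17): e=[52,42,-2] → .
  covered (12 px):
    . . . . . . . . . . . .
    . . . . . . . . . . . .
    . . . . . . . . . . . .
    . . . . . . . . . . . .
    . . . . . . . . . . . .
    . . . . . . . . . . . .
    . . . . . . X X . . . .
    . . . X X X X X X . . .
    . X X X X . . . . . . .
T1:
  2·area = 47
  edge (18, 13)→(17, 15): d=(-1,2) right/bottom  bias=-1
  edge (17, 15)→(1, 0): d=(-16,-15) top-left  bias=+0
  edge (1, 0)→(18, 13): d=(17,13) right/bottom  bias=-1
    (11,1)@(23, 3): e=[0,282,-235] → .  [on edge]
    (3,2)@(7, 5): e=[30,10,7] → X
    (4,2)@(9, 5): e=[26,40,-19] → .
    (3,3)@(7, 7): e=[28,-22,41] → .
    (4,3)@(9, 7): e=[24,8,15] → X
    (5,3)@(11, 7): e=[20,38,-11] → .
    (10,3)@(21, 7): e=[0,188,-141] → .  [on edge]
    (4,4)@(9, 9): e=[22,-24,49] → .
    (5,4)@(11, 9): e=[18,6,23] → X
    (6,4)@(13, 9): e=[14,36,-3] → .
    (5,5)@(11, 11): e=[16,-26,57] → .
    (6,5)@(13, 11): e=[12,4,31] → X
    (9,5)@(19, 11): e=[0,94,-47] → .  [on edge]
    (8,7)@(17, 15): e=[0,0,47] → .  [on edge]
  covered (7 px):
    . . . . . . . . . . . .
    . . . . . . . . . . . .
    . . . X . . . . . . . .
    . . . . X . . . . . . .
    . . . . . X . . . . . .
    . . . . . . X X . . . .
    . . . . . . . X X . . .
    . . . . . . . . . . . .
    . . . . . . . . . . . .
T2:
  2·area = 192  (B↔C swapped to make it positive)
  edge (2, 16)→(14, 4): d=(12,-12) top-left  bias=+0
  edge (14, 4)→(24, 10): d=(10,6) right/bottom  bias=-1
  edge (24, 10)→(2, 16): d=(-22,6) right/bottom  bias=-1
    (4,0)@(9, 1): e=[-96,0,288] → .  [on edge]
    (8,0)@(17, 1): e=[0,-48,240] → .  [on edge]
    (7,1)@(15, 3): e=[0,-16,208] → .  [on edge]
    (6,2)@(13, 5): e=[0,16,176] → X  [on edge]
    (7,2)@(15, 5): e=[24,4,164] → X
    (8,2)@(17, 5): e=[48,-8,152] → .
    (5,3)@(11, 7): e=[0,48,144] → X  [on edge]
    (8,3)@(17, 7): e=[72,12,108] → X
    (9,3)@(19, 7): e=[96,0,96] → .  [on edge]
    (4,4)@(9, 9): e=[0,80,112] → X  [on edge]
    (9,4)@(19, 9): e=[120,20,52] → X
    (10,4)@(21, 9): e=[144,8,40] → X
    (3,5)@(7, 11): e=[0,112,80] → X  [on edge]
    (2,6)@(5, 13): e=[0,144,48] → X  [on edge]
    (6,6)@(13, 13): e=[96,96,0] → .  [on edge]
    (1,7)@(3, 15): e=[0,176,16] → X  [on edge]
    (0,8)@(1, 17): e=[0,208,-16] → .  [on edge]
  covered (26 px):
    . . . . . . . . . . . .
    . . . . . . . . . . . .
    . . . . . . X X . . . .
    . . . . . X X X X . . .
    . . . . X X X X X X X .
    . . . X X X X X X X . .
    . . X X X X . . . . . .
    . X X . . . . . . . . .
    . . . . . . . . . . . .
T3:
  2·area = 84
  edge (12, 14)→(6, 8): d=(-6,-6) top-left  bias=+0
  edge (6, 8)→(24, 12): d=(18,4) right/bottom  bias=-1
  edge (24, 12)→(12, 14): d=(-12,2) right/bottom  bias=-1
    (0,1)@(1, 3): e=[0,-70,154] → .  [on edge]
    (1,2)@(3, 5): e=[0,-42,126] → .  [on edge]
    (2,3)@(5, 7): e=[0,-14,98] → .  [on edge]
    (3,4)@(7, 9): e=[0,14,70] → X  [on edge]
    (4,4)@(9, 9): e=[12,6,66] → X
    (5,4)@(11, 9): e=[24,-2,62] → .
    (3,5)@(7, 11): e=[-12,50,46] → .
    (4,5)@(9, 11): e=[0,42,42] → X  [on edge]
    (5,5)@(11, 11): e=[12,34,38] → X
    (6,5)@(13, 11): e=[24,26,34] → X
    (7,5)@(15, 11): e=[36,18,30] → X
    (8,5)@(17, 11): e=[48,10,26] → X
    (5,6)@(11, 13): e=[0,70,14] → X  [on edge]
    (6,7)@(13, 15): e=[0,98,-14] → .  [on edge]
    (7,8)@(15, 17): e=[0,126,-42] → .  [on edge]
  covered (12 px):
    . . . . . . . . . . . .
    . . . . . . . . . . . .
    . . . . . . . . . . . .
    . . . . . . . . . . . .
    . . . X X . . . . . . .
    . . . . X X X X X X . .
    . . . . . X X X X . . .
    . . . . . . . . . . . .
    . . . . . . . . . . . .

Answer: 57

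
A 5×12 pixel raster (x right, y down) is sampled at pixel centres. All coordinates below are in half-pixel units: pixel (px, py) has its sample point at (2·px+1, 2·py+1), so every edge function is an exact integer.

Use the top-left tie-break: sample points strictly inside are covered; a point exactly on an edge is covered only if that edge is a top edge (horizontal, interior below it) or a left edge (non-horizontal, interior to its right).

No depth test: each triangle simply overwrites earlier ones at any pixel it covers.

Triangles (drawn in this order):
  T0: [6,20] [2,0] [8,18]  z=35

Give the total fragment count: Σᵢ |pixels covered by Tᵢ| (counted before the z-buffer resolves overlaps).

T0:
  2·area = 48
  edge (6, 20)→(2, 0): d=(-4,-20) top-left  bias=+0
  edge (2, 0)→(8, 18): d=(6,18) right/bottom  bias=-1
  edge (8, 18)→(6, 20): d=(-2,2) right/bottom  bias=-1
    (1,1)@(3, 3): e=[8,0,40] → ·  [on edge]
    (1,2)@(3, 5): e=[0,12,36] → █  [on edge]
    (2,2)@(5, 5): e=[40,-24,32] → ·
    (1,3)@(3, 7): e=[-8,24,32] → ·
    (2,4)@(5, 9): e=[24,0,24] → ·  [on edge]
    (2,5)@(5, 11): e=[16,12,20] → █
    (3,5)@(7, 11): e=[56,-24,16] → ·
    (2,6)@(5, 13): e=[8,24,16] → █
    (3,6)@(7, 13): e=[48,-12,12] → ·
    (2,7)@(5, 15): e=[0,36,12] → █  [on edge]
    (3,7)@(7, 15): e=[40,0,8] → ·  [on edge]
    (2,8)@(5, 17): e=[-8,48,8] → ·
    (4,8)@(9, 17): e=[72,-24,0] → ·  [on edge]
    (3,9)@(7, 19): e=[24,24,0] → ·  [on edge]
    (2,10)@(5, 21): e=[-24,72,0] → ·  [on edge]
    (4,10)@(9, 21): e=[56,0,-8] → ·  [on edge]
    (1,11)@(3, 23): e=[-72,120,0] → ·  [on edge]
  covered (5 px):
    · · · · ·
    · · · · ·
    · █ · · ·
    · · · · ·
    · · · · ·
    · · █ · ·
    · · █ · ·
    · · █ · ·
    · · · █ ·
    · · · · ·
    · · · · ·
    · · · · ·

Answer: 5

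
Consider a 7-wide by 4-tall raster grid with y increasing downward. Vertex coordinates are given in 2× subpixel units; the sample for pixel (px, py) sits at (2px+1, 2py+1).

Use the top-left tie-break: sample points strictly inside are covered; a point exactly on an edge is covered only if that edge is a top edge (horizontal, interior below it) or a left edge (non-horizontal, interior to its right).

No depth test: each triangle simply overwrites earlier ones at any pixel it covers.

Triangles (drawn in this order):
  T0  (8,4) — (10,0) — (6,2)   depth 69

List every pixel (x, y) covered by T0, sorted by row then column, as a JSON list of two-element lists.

T0:
  2·area = 12  (B↔C swapped to make it positive)
  edge (8, 4)→(6, 2): d=(-2,-2) top-left  bias=+0
  edge (6, 2)→(10, 0): d=(4,-2) top-left  bias=+0
  edge (10, 0)→(8, 4): d=(-2,4) right/bottom  bias=-1
    (2,0)@(5, 1): e=[0,-6,18] → ·  [on edge]
    (4,0)@(9, 1): e=[8,2,2] → █
    (5,0)@(11, 1): e=[12,6,-6] → ·
    (3,1)@(7, 3): e=[0,6,6] → █  [on edge]
    (4,1)@(9, 3): e=[4,10,-2] → ·
    (3,2)@(7, 5): e=[-4,14,2] → ·
    (4,2)@(9, 5): e=[0,18,-6] → ·  [on edge]
    (5,3)@(11, 7): e=[0,30,-18] → ·  [on edge]
  covered (2 px):
    · · · · █ · ·
    · · · █ · · ·
    · · · · · · ·
    · · · · · · ·

Answer: [[4,0],[3,1]]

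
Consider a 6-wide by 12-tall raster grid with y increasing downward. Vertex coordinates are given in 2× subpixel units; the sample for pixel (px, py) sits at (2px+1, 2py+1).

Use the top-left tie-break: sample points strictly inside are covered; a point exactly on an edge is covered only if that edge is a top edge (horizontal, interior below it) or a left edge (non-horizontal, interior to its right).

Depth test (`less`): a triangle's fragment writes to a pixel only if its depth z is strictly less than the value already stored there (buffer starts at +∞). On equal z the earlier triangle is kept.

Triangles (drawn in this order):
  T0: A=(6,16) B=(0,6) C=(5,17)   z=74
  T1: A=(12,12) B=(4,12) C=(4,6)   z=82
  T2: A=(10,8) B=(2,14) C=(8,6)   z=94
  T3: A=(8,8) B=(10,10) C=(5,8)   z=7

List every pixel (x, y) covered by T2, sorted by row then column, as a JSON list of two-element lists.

T0:
  2·area = 16  (B↔C swapped to make it positive)
  edge (6, 16)→(5, 17): d=(-1,1) right/bottom  bias=-1
  edge (5, 17)→(0, 6): d=(-5,-11) top-left  bias=+0
  edge (0, 6)→(6, 16): d=(6,10) right/bottom  bias=-1
    (1,5)@(3, 11): e=[8,8,0] → ·  [on edge]
    (5,5)@(11, 11): e=[0,96,-80] → ·  [on edge]
    (4,6)@(9, 13): e=[0,64,-48] → ·  [on edge]
    (2,7)@(5, 15): e=[2,10,4] → █
    (3,7)@(7, 15): e=[0,32,-16] → ·  [on edge]
    (2,8)@(5, 17): e=[0,0,16] → ·  [on edge]
    (1,9)@(3, 19): e=[0,-32,48] → ·  [on edge]
    (0,10)@(1, 21): e=[0,-64,80] → ·  [on edge]
    (4,10)@(9, 21): e=[-8,24,0] → ·  [on edge]
  covered (1 px):
    · · · · · ·
    · · · · · ·
    · · · · · ·
    · · · · · ·
    · · · · · ·
    · · · · · ·
    · · · · · ·
    · · █ · · ·
    · · · · · ·
    · · · · · ·
    · · · · · ·
    · · · · · ·
T1:
  2·area = 48
  edge (12, 12)→(4, 12): d=(-8,0) right/bottom  bias=-1
  edge (4, 12)→(4, 6): d=(0,-6) top-left  bias=+0
  edge (4, 6)→(12, 12): d=(8,6) right/bottom  bias=-1
    (2,3)@(5, 7): e=[40,6,2] → █
    (3,3)@(7, 7): e=[40,18,-10] → ·
    (2,4)@(5, 9): e=[24,6,18] → █
    (3,4)@(7, 9): e=[24,18,6] → █
    (4,4)@(9, 9): e=[24,30,-6] → ·
    (2,5)@(5, 11): e=[8,6,34] → █
    (4,5)@(9, 11): e=[8,30,10] → █
    (5,5)@(11, 11): e=[8,42,-2] → ·
    (2,6)@(5, 13): e=[-8,6,50] → ·
    (3,6)@(7, 13): e=[-8,18,38] → ·
    (4,6)@(9, 13): e=[-8,30,26] → ·
  covered (6 px):
    · · · · · ·
    · · · · · ·
    · · · · · ·
    · · █ · · ·
    · · █ █ · ·
    · · █ █ █ ·
    · · · · · ·
    · · · · · ·
    · · · · · ·
    · · · · · ·
    · · · · · ·
    · · · · · ·
T2:
  2·area = 28
  edge (10, 8)→(2, 14): d=(-8,6) right/bottom  bias=-1
  edge (2, 14)→(8, 6): d=(6,-8) top-left  bias=+0
  edge (8, 6)→(10, 8): d=(2,2) right/bottom  bias=-1
    (1,0)@(3, 1): e=[98,-70,0] → ·  [on edge]
    (2,1)@(5, 3): e=[70,-42,0] → ·  [on edge]
    (3,2)@(7, 5): e=[42,-14,0] → ·  [on edge]
    (4,3)@(9, 7): e=[14,14,0] → ·  [on edge]
    (3,4)@(7, 9): e=[10,10,8] → █
    (4,4)@(9, 9): e=[-2,26,4] → ·
    (5,4)@(11, 9): e=[-14,42,0] → ·  [on edge]
    (2,5)@(5, 11): e=[6,6,16] → █
    (3,5)@(7, 11): e=[-6,22,12] → ·
    (1,6)@(3, 13): e=[2,2,24] → █
    (2,6)@(5, 13): e=[-10,18,20] → ·
    (1,7)@(3, 15): e=[-14,14,28] → ·
  covered (3 px):
    · · · · · ·
    · · · · · ·
    · · · · · ·
    · · · · · ·
    · · · █ · ·
    · · █ · · ·
    · █ · · · ·
    · · · · · ·
    · · · · · ·
    · · · · · ·
    · · · · · ·
    · · · · · ·
T3:
  2·area = 6
  edge (8, 8)→(10, 10): d=(2,2) right/bottom  bias=-1
  edge (10, 10)→(5, 8): d=(-5,-2) top-left  bias=+0
  edge (5, 8)→(8, 8): d=(3,0) top-left  bias=+0
    (0,0)@(1, 1): e=[0,27,-21] → ·  [on edge]
    (1,1)@(3, 3): e=[0,21,-15] → ·  [on edge]
    (2,2)@(5, 5): e=[0,15,-9] → ·  [on edge]
    (3,3)@(7, 7): e=[0,9,-3] → ·  [on edge]
    (4,4)@(9, 9): e=[0,3,3] → ·  [on edge]
    (5,5)@(11, 11): e=[0,-3,9] → ·  [on edge]
  covered (0 px):
    · · · · · ·
    · · · · · ·
    · · · · · ·
    · · · · · ·
    · · · · · ·
    · · · · · ·
    · · · · · ·
    · · · · · ·
    · · · · · ·
    · · · · · ·
    · · · · · ·
    · · · · · ·

Answer: [[3,4],[2,5],[1,6]]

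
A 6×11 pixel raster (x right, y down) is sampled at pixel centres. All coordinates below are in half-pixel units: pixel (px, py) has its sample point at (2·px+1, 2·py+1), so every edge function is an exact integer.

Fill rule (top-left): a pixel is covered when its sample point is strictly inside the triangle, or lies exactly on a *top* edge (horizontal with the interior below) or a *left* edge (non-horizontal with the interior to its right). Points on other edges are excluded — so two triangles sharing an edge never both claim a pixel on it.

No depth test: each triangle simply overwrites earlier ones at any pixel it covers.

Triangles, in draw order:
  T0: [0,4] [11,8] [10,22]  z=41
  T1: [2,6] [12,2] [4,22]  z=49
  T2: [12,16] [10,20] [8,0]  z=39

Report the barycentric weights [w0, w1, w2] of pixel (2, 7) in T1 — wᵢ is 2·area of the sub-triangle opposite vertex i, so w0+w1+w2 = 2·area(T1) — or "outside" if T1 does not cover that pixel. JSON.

T0:
  2·area = 158
  edge (0, 4)→(11, 8): d=(11,4) right/bottom  bias=-1
  edge (11, 8)→(10, 22): d=(-1,14) right/bottom  bias=-1
  edge (10, 22)→(0, 4): d=(-10,-18) top-left  bias=+0
    (0,2)@(1, 5): e=[7,143,8] → #
    (1,2)@(3, 5): e=[-1,115,44] → ·
    (0,3)@(1, 7): e=[29,141,-12] → ·
    (1,3)@(3, 7): e=[21,113,24] → #
    (2,3)@(5, 7): e=[13,85,60] → #
    (3,3)@(7, 7): e=[5,57,96] → #
    (4,3)@(9, 7): e=[-3,29,132] → ·
    (1,4)@(3, 9): e=[43,111,4] → #
    (4,4)@(9, 9): e=[19,27,112] → #
    (5,4)@(11, 9): e=[11,-1,148] → ·
    (1,5)@(3, 11): e=[65,109,-16] → ·
    (2,5)@(5, 11): e=[57,81,20] → #
    (2,6)@(5, 13): e=[79,79,0] → #  [on edge]
  covered (18 px):
    · · · · · ·
    · · · · · ·
    # · · · · ·
    · # # # · ·
    · # # # # ·
    · · # # # ·
    · · # # # ·
    · · · # # ·
    · · · · # ·
    · · · · # ·
    · · · · · ·
T1:
  2·area = 168
  edge (2, 6)→(12, 2): d=(10,-4) top-left  bias=+0
  edge (12, 2)→(4, 22): d=(-8,20) right/bottom  bias=-1
  edge (4, 22)→(2, 6): d=(-2,-16) top-left  bias=+0
    (5,1)@(11, 3): e=[6,12,150] → #
    (2,2)@(5, 5): e=[2,116,50] → #
    (3,2)@(7, 5): e=[10,76,82] → #
    (4,2)@(9, 5): e=[18,36,114] → #
    (5,2)@(11, 5): e=[26,-4,146] → ·
    (1,3)@(3, 7): e=[14,140,14] → #
    (5,3)@(11, 7): e=[46,-20,142] → ·
    (1,4)@(3, 9): e=[34,124,10] → #
    (5,4)@(11, 9): e=[66,-36,138] → ·
    (1,5)@(3, 11): e=[54,108,6] → #
    (4,5)@(9, 11): e=[78,-12,102] → ·
    (1,6)@(3, 13): e=[74,92,2] → #
  covered (21 px):
    · · · · · ·
    · · · · · #
    · · # # # ·
    · # # # # ·
    · # # # # ·
    · # # # · ·
    · # # # · ·
    · · # · · ·
    · · # · · ·
    · · # · · ·
    · · · · · ·
T2:
  2·area = 48
  edge (12, 16)→(10, 20): d=(-2,4) right/bottom  bias=-1
  edge (10, 20)→(8, 0): d=(-2,-20) top-left  bias=+0
  edge (8, 0)→(12, 16): d=(4,16) right/bottom  bias=-1
    (4,2)@(9, 5): e=[34,10,4] → #
    (5,2)@(11, 5): e=[26,50,-28] → ·
    (4,3)@(9, 7): e=[30,6,12] → #
    (5,3)@(11, 7): e=[22,46,-20] → ·
    (4,4)@(9, 9): e=[26,2,20] → #
    (5,4)@(11, 9): e=[18,42,-12] → ·
    (4,5)@(9, 11): e=[22,-2,28] → ·
    (5,6)@(11, 13): e=[10,34,4] → #
    (5,7)@(11, 15): e=[6,30,12] → #
    (5,8)@(11, 17): e=[2,26,20] → #
    (5,9)@(11, 19): e=[-2,22,28] → ·
  covered (6 px):
    · · · · · ·
    · · · · · ·
    · · · · # ·
    · · · · # ·
    · · · · # ·
    · · · · · ·
    · · · · · #
    · · · · · #
    · · · · · #
    · · · · · ·
    · · · · · ·

Answer: [36,30,102]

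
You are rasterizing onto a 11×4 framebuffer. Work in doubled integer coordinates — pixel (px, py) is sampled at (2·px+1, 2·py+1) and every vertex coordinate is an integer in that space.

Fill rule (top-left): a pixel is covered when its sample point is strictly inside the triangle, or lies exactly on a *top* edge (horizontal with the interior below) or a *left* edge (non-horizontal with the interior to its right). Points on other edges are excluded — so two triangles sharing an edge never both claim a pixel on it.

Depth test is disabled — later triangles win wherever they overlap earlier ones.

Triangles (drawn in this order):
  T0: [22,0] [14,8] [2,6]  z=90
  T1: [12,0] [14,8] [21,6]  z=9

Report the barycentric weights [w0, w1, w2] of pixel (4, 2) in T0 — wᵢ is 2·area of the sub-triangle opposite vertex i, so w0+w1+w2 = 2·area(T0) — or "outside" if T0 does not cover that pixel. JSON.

T0:
  2·area = 112
  edge (22, 0)→(14, 8): d=(-8,8) right/bottom  bias=-1
  edge (14, 8)→(2, 6): d=(-12,-2) top-left  bias=+0
  edge (2, 6)→(22, 0): d=(20,-6) top-left  bias=+0
    (9,0)@(19, 1): e=[16,94,2] → X
    (10,0)@(21, 1): e=[0,98,14] → .  [on edge]
    (6,1)@(13, 3): e=[48,58,6] → X
    (7,1)@(15, 3): e=[32,62,18] → X
    (8,1)@(17, 3): e=[16,66,30] → X
    (9,1)@(19, 3): e=[0,70,42] → .  [on edge]
    (3,2)@(7, 5): e=[80,22,10] → X
    (4,2)@(9, 5): e=[64,26,22] → X
    (5,2)@(11, 5): e=[48,30,34] → X
    (8,2)@(17, 5): e=[0,42,70] → .  [on edge]
    (3,3)@(7, 7): e=[64,-2,50] → .
    (4,3)@(9, 7): e=[48,2,62] → X
    (7,3)@(15, 7): e=[0,14,98] → .  [on edge]
  covered (12 px):
    . . . . . . . . . X .
    . . . . . . X X X . .
    . . . X X X X X . . .
    . . . . X X X . . . .
T1:
  2·area = 60  (B↔C swapped to make it positive)
  edge (12, 0)→(21, 6): d=(9,6) right/bottom  bias=-1
  edge (21, 6)→(14, 8): d=(-7,2) right/bottom  bias=-1
  edge (14, 8)→(12, 0): d=(-2,-8) top-left  bias=+0
    (6,0)@(13, 1): e=[3,51,6] → X
    (7,0)@(15, 1): e=[-9,47,22] → .
    (6,1)@(13, 3): e=[21,37,2] → X
    (7,1)@(15, 3): e=[9,33,18] → X
    (8,1)@(17, 3): e=[-3,29,34] → .
    (6,2)@(13, 5): e=[39,23,-2] → .
    (7,2)@(15, 5): e=[27,19,14] → X
    (8,2)@(17, 5): e=[15,15,30] → X
    (9,2)@(19, 5): e=[3,11,46] → X
    (10,2)@(21, 5): e=[-9,7,62] → .
    (7,3)@(15, 7): e=[45,5,10] → X
    (9,3)@(19, 7): e=[21,-3,42] → .
  covered (8 px):
    . . . . . . X . . . .
    . . . . . . X X . . .
    . . . . . . . X X X .
    . . . . . . . X X . .

Final: [26,22,64]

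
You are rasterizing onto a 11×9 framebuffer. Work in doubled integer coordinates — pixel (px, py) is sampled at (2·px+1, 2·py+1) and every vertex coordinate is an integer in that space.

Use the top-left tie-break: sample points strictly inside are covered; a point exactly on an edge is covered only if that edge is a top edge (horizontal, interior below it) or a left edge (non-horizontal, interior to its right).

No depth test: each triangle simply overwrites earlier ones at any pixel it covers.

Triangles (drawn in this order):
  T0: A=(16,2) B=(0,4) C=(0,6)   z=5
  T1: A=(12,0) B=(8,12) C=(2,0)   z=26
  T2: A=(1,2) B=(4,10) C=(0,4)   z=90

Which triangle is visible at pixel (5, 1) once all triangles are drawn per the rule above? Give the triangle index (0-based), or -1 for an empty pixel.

T0:
  2·area = 32  (B↔C swapped to make it positive)
  edge (16, 2)→(0, 6): d=(-16,4) right/bottom  bias=-1
  edge (0, 6)→(0, 4): d=(0,-2) top-left  bias=+0
  edge (0, 4)→(16, 2): d=(16,-2) top-left  bias=+0
    (4,1)@(9, 3): e=[12,18,2] → X
    (5,1)@(11, 3): e=[4,22,6] → X
    (6,1)@(13, 3): e=[-4,26,10] → .
    (0,2)@(1, 5): e=[12,2,18] → X
    (1,2)@(3, 5): e=[4,6,22] → X
    (2,2)@(5, 5): e=[-4,10,26] → .
    (4,2)@(9, 5): e=[-20,18,34] → .
    (5,2)@(11, 5): e=[-28,22,38] → .
    (0,3)@(1, 7): e=[-20,2,50] → .
    (1,3)@(3, 7): e=[-28,6,54] → .
  covered (4 px):
    . . . . . . . . . . .
    . . . . X X . . . . .
    X X . . . . . . . . .
    . . . . . . . . . . .
    . . . . . . . . . . .
    . . . . . . . . . . .
    . . . . . . . . . . .
    . . . . . . . . . . .
    . . . . . . . . . . .
T1:
  2·area = 120
  edge (12, 0)→(8, 12): d=(-4,12) right/bottom  bias=-1
  edge (8, 12)→(2, 0): d=(-6,-12) top-left  bias=+0
  edge (2, 0)→(12, 0): d=(10,0) top-left  bias=+0
    (1,0)@(3, 1): e=[104,6,10] → X
    (2,0)@(5, 1): e=[80,30,10] → X
    (3,0)@(7, 1): e=[56,54,10] → X
    (4,0)@(9, 1): e=[32,78,10] → X
    (5,0)@(11, 1): e=[8,102,10] → X
    (6,0)@(13, 1): e=[-16,126,10] → .
    (1,1)@(3, 3): e=[96,-6,30] → .
    (2,1)@(5, 3): e=[72,18,30] → X
    (5,1)@(11, 3): e=[0,90,30] → .  [on edge]
    (2,2)@(5, 5): e=[64,6,50] → X
    (5,2)@(11, 5): e=[-8,78,50] → .
    (2,3)@(5, 7): e=[56,-6,70] → .
    (4,4)@(9, 9): e=[0,30,90] → .  [on edge]
    (3,7)@(7, 15): e=[0,-30,150] → .  [on edge]
  covered (14 px):
    . X X X X X . . . . .
    . . X X X . . . . . .
    . . X X X . . . . . .
    . . . X X . . . . . .
    . . . X . . . . . . .
    . . . . . . . . . . .
    . . . . . . . . . . .
    . . . . . . . . . . .
    . . . . . . . . . . .
T2:
  2·area = 14
  edge (1, 2)→(4, 10): d=(3,8) right/bottom  bias=-1
  edge (4, 10)→(0, 4): d=(-4,-6) top-left  bias=+0
  edge (0, 4)→(1, 2): d=(1,-2) top-left  bias=+0
    (0,1)@(1, 3): e=[3,10,1] → X
    (1,1)@(3, 3): e=[-13,22,5] → .
    (0,2)@(1, 5): e=[9,2,3] → X
    (1,2)@(3, 5): e=[-7,14,7] → .
    (0,3)@(1, 7): e=[15,-6,5] → .
  covered (2 px):
    . . . . . . . . . . .
    X . . . . . . . . . .
    X . . . . . . . . . .
    . . . . . . . . . . .
    . . . . . . . . . . .
    . . . . . . . . . . .
    . . . . . . . . . . .
    . . . . . . . . . . .
    . . . . . . . . . . .

Z-buffer (winner per pixel, '.' = empty):
  . 1 1 1 1 1 . . . . .
  2 . 1 1 1 0 . . . . .
  2 0 1 1 1 . . . . . .
  . . . 1 1 . . . . . .
  . . . 1 . . . . . . .
  . . . . . . . . . . .
  . . . . . . . . . . .
  . . . . . . . . . . .
  . . . . . . . . . . .

Final: 0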